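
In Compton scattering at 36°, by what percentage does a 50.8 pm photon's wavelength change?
0.9122%

Calculate the Compton shift:
Δλ = λ_C(1 - cos(36°))
Δλ = 2.4263 × (1 - cos(36°))
Δλ = 2.4263 × 0.1910
Δλ = 0.4634 pm

Percentage change:
(Δλ/λ₀) × 100 = (0.4634/50.8) × 100
= 0.9122%

(Intermediate values are shown rounded; full precision is carried through to the final answer.)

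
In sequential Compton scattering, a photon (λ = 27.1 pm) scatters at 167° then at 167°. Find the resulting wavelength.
36.6809 pm

Apply Compton shift twice:

First scattering at θ₁ = 167°:
Δλ₁ = λ_C(1 - cos(167°))
Δλ₁ = 2.4263 × 1.9744
Δλ₁ = 4.7904 pm

After first scattering:
λ₁ = 27.1 + 4.7904 = 31.8904 pm

Second scattering at θ₂ = 167°:
Δλ₂ = λ_C(1 - cos(167°))
Δλ₂ = 2.4263 × 1.9744
Δλ₂ = 4.7904 pm

Final wavelength:
λ₂ = 31.8904 + 4.7904 = 36.6809 pm

Total shift: Δλ_total = 4.7904 + 4.7904 = 9.5809 pm

(Intermediate values are shown rounded; full precision is carried through to the final answer.)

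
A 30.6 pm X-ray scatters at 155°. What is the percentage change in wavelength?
15.1153%

Calculate the Compton shift:
Δλ = λ_C(1 - cos(155°))
Δλ = 2.4263 × (1 - cos(155°))
Δλ = 2.4263 × 1.9063
Δλ = 4.6253 pm

Percentage change:
(Δλ/λ₀) × 100 = (4.6253/30.6) × 100
= 15.1153%

(Intermediate values are shown rounded; full precision is carried through to the final answer.)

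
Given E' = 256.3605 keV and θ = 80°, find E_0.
437.8999 keV

Convert final energy to wavelength (hc ≈ 1239.842 keV·pm):
λ' = hc/E' = 1239.842 / 256.3605 = 4.8363 pm

Calculate the Compton shift:
Δλ = λ_C(1 - cos(80°))
Δλ = 2.4263 × (1 - cos(80°))
Δλ = 2.0050 pm

Initial wavelength:
λ = λ' - Δλ = 4.8363 - 2.0050 = 2.8313 pm

Initial energy:
E = hc/λ = 1239.842 / 2.8313 = 437.8999 keV

(Intermediate values are shown rounded; full precision is carried through to the final answer.)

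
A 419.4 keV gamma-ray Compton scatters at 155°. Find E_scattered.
163.5347 keV

First convert energy to wavelength:
λ = hc/E, with hc ≈ 1239.842 keV·pm (i.e. 1239.842 eV·nm)

For E = 419.4 keV = 419400 eV:
λ = 1239.842 keV·pm / 419.4 keV
λ = 2.9562 pm

Calculate the Compton shift:
Δλ = λ_C(1 - cos(155°)) = 2.4263 × 1.9063
Δλ = 4.6253 pm

Final wavelength:
λ' = 2.9562 + 4.6253 = 7.5815 pm

Final energy:
E' = hc/λ' = 1239.842 / 7.5815 = 163.5347 keV

(Intermediate values are shown rounded; full precision is carried through to the final answer.)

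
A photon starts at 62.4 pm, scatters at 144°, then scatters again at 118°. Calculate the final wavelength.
70.3546 pm

Apply Compton shift twice:

First scattering at θ₁ = 144°:
Δλ₁ = λ_C(1 - cos(144°))
Δλ₁ = 2.4263 × 1.8090
Δλ₁ = 4.3892 pm

After first scattering:
λ₁ = 62.4 + 4.3892 = 66.7892 pm

Second scattering at θ₂ = 118°:
Δλ₂ = λ_C(1 - cos(118°))
Δλ₂ = 2.4263 × 1.4695
Δλ₂ = 3.5654 pm

Final wavelength:
λ₂ = 66.7892 + 3.5654 = 70.3546 pm

Total shift: Δλ_total = 4.3892 + 3.5654 = 7.9546 pm

(Intermediate values are shown rounded; full precision is carried through to the final answer.)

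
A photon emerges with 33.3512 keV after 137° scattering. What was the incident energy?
37.6000 keV

Convert final energy to wavelength (hc ≈ 1239.842 keV·pm):
λ' = hc/E' = 1239.842 / 33.3512 = 37.1753 pm

Calculate the Compton shift:
Δλ = λ_C(1 - cos(137°))
Δλ = 2.4263 × (1 - cos(137°))
Δλ = 4.2008 pm

Initial wavelength:
λ = λ' - Δλ = 37.1753 - 4.2008 = 32.9745 pm

Initial energy:
E = hc/λ = 1239.842 / 32.9745 = 37.6000 keV

(Intermediate values are shown rounded; full precision is carried through to the final answer.)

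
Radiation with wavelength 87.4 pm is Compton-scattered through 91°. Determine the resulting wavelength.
89.8687 pm

Using the Compton scattering formula:
λ' = λ + Δλ = λ + λ_C(1 - cos θ)

Given:
- Initial wavelength λ = 87.4 pm
- Scattering angle θ = 91°
- Compton wavelength λ_C ≈ 2.4263 pm

Calculate the shift:
Δλ = 2.4263 × (1 - cos(91°))
Δλ = 2.4263 × 1.0175
Δλ = 2.4687 pm

Final wavelength:
λ' = 87.4 + 2.4687 = 89.8687 pm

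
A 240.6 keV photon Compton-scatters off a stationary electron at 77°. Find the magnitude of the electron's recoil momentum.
1.4127e-22 kg·m/s

The electron is initially at rest, so by conservation of momentum:
p⃗_e = p⃗₀ − p⃗'  (incident photon momentum minus scattered photon momentum)

Photon momentum magnitudes (p = h/λ = E/c):
λ₀ = hc/E₀ = 5.1531 pm → p₀ = h/λ₀ = 1.2858e-22 kg·m/s
Δλ = λ_C(1 − cos 77°) = 1.8805 pm
λ' = 7.0336 pm → p' = h/λ' = 9.4205e-23 kg·m/s

The scattered photon makes angle θ = 77° with the incident direction, so by the law of cosines:
|p⃗_e|² = p₀² + p'² − 2p₀p'cos θ
|p⃗_e|² = (1.2858e-22)² + (9.4205e-23)² − 2·1.2858e-22·9.4205e-23·cos(77°)
|p⃗_e| = 1.4127e-22 kg·m/s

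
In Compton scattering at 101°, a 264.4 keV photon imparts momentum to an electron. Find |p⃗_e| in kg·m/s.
1.7979e-22 kg·m/s

The electron is initially at rest, so by conservation of momentum:
p⃗_e = p⃗₀ − p⃗'  (incident photon momentum minus scattered photon momentum)

Photon momentum magnitudes (p = h/λ = E/c):
λ₀ = hc/E₀ = 4.6893 pm → p₀ = h/λ₀ = 1.4130e-22 kg·m/s
Δλ = λ_C(1 − cos 101°) = 2.8893 pm
λ' = 7.5785 pm → p' = h/λ' = 8.7432e-23 kg·m/s

The scattered photon makes angle θ = 101° with the incident direction, so by the law of cosines:
|p⃗_e|² = p₀² + p'² − 2p₀p'cos θ
|p⃗_e|² = (1.4130e-22)² + (8.7432e-23)² − 2·1.4130e-22·8.7432e-23·cos(101°)
|p⃗_e| = 1.7979e-22 kg·m/s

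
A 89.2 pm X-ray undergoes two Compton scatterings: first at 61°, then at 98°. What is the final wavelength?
93.2140 pm

Apply Compton shift twice:

First scattering at θ₁ = 61°:
Δλ₁ = λ_C(1 - cos(61°))
Δλ₁ = 2.4263 × 0.5152
Δλ₁ = 1.2500 pm

After first scattering:
λ₁ = 89.2 + 1.2500 = 90.4500 pm

Second scattering at θ₂ = 98°:
Δλ₂ = λ_C(1 - cos(98°))
Δλ₂ = 2.4263 × 1.1392
Δλ₂ = 2.7640 pm

Final wavelength:
λ₂ = 90.4500 + 2.7640 = 93.2140 pm

Total shift: Δλ_total = 1.2500 + 2.7640 = 4.0140 pm

(Intermediate values are shown rounded; full precision is carried through to the final answer.)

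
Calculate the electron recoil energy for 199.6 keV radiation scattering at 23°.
6.0112 keV

By energy conservation: K_e = E_initial - E_final

First find the scattered photon energy:
Initial wavelength: λ = hc/E = 6.2116 pm
Compton shift: Δλ = λ_C(1 - cos(23°)) = 0.1929 pm
Final wavelength: λ' = 6.2116 + 0.1929 = 6.4045 pm
Final photon energy: E' = hc/λ' = 193.5888 keV

Electron kinetic energy:
K_e = E - E' = 199.6000 - 193.5888 = 6.0112 keV

(Intermediate values are shown rounded; full precision is carried through to the final answer.)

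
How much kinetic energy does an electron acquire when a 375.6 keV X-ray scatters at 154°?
218.8173 keV

By energy conservation: K_e = E_initial - E_final

First find the scattered photon energy:
Initial wavelength: λ = hc/E = 3.3010 pm
Compton shift: Δλ = λ_C(1 - cos(154°)) = 4.6071 pm
Final wavelength: λ' = 3.3010 + 4.6071 = 7.9080 pm
Final photon energy: E' = hc/λ' = 156.7827 keV

Electron kinetic energy:
K_e = E - E' = 375.6000 - 156.7827 = 218.8173 keV

(Intermediate values are shown rounded; full precision is carried through to the final answer.)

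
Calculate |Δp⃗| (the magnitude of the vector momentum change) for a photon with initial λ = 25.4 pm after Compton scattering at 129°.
4.3946e-23 kg·m/s

Photon momentum magnitude is p = h/λ.

Initial momentum:
p₀ = h/λ = 6.6261e-34/2.5400e-11 = 2.6087e-23 kg·m/s

After scattering:
λ' = λ + Δλ = 25.4 + 3.9532 = 29.3532 pm
p' = h/λ' = 6.6261e-34/2.9353e-11 = 2.2574e-23 kg·m/s

Momentum is a vector; the scattered photon's direction makes angle θ = 129° with the incident direction. The magnitude of the vector change Δp⃗ = p⃗₀ − p⃗' is found from the law of cosines:
|Δp⃗|² = p₀² + p'² − 2p₀p'cos θ
|Δp⃗|² = (2.6087e-23)² + (2.2574e-23)² − 2·2.6087e-23·2.2574e-23·cos(129°)
|Δp⃗| = 4.3946e-23 kg·m/s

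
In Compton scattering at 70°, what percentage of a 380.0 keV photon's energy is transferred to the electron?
0.3285 (or 32.85%)

Calculate initial and final photon energies:

Initial: E₀ = 380.0 keV → λ₀ = 3.2627 pm
Compton shift: Δλ = 1.5965 pm
Final wavelength: λ' = 4.8592 pm
Final energy: E' = 255.1532 keV

Fractional energy loss:
(E₀ - E')/E₀ = (380.0000 - 255.1532)/380.0000
= 124.8468/380.0000
= 0.3285
= 32.85%

(Intermediate values are shown rounded; full precision is carried through to the final answer.)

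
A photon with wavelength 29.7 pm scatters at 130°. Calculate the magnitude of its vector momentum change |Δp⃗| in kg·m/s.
3.8063e-23 kg·m/s

Photon momentum magnitude is p = h/λ.

Initial momentum:
p₀ = h/λ = 6.6261e-34/2.9700e-11 = 2.2310e-23 kg·m/s

After scattering:
λ' = λ + Δλ = 29.7 + 3.9859 = 33.6859 pm
p' = h/λ' = 6.6261e-34/3.3686e-11 = 1.9670e-23 kg·m/s

Momentum is a vector; the scattered photon's direction makes angle θ = 130° with the incident direction. The magnitude of the vector change Δp⃗ = p⃗₀ − p⃗' is found from the law of cosines:
|Δp⃗|² = p₀² + p'² − 2p₀p'cos θ
|Δp⃗|² = (2.2310e-23)² + (1.9670e-23)² − 2·2.2310e-23·1.9670e-23·cos(130°)
|Δp⃗| = 3.8063e-23 kg·m/s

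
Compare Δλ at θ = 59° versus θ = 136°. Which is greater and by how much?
136° produces the larger shift by a factor of 3.545

Calculate both shifts using Δλ = λ_C(1 - cos θ):

For θ₁ = 59°:
Δλ₁ = 2.4263 × (1 - cos(59°))
Δλ₁ = 2.4263 × 0.4850
Δλ₁ = 1.1767 pm

For θ₂ = 136°:
Δλ₂ = 2.4263 × (1 - cos(136°))
Δλ₂ = 2.4263 × 1.7193
Δλ₂ = 4.1717 pm

The 136° angle produces the larger shift.
Ratio: 4.1717/1.1767 = 3.545

(Intermediate values are shown rounded; full precision is carried through to the final answer.)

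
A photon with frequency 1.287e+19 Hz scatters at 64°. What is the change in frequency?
7.113e+17 Hz (decrease)

Convert frequency to wavelength (c = 299792458 m/s):
λ₀ = c/f₀ = 299792458/1.287e+19 = 2.3293897e-11 m = 23.2939 pm

Calculate Compton shift:
Δλ = λ_C(1 - cos(64°)) = 1.3627 pm

Final wavelength:
λ' = λ₀ + Δλ = 23.2939 + 1.3627 = 24.6566 pm

Final frequency:
f' = c/λ' = 299792458/2.4656583e-11 = 1.2158719e+19 Hz

Frequency shift (decrease):
Δf = f₀ - f' = 1.287e+19 - 1.2158719e+19 = 7.113e+17 Hz

(Intermediate values are shown rounded; full precision is carried through to the final answer.)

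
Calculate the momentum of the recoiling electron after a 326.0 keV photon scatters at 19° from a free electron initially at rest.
5.6838e-23 kg·m/s

The electron is initially at rest, so by conservation of momentum:
p⃗_e = p⃗₀ − p⃗'  (incident photon momentum minus scattered photon momentum)

Photon momentum magnitudes (p = h/λ = E/c):
λ₀ = hc/E₀ = 3.8032 pm → p₀ = h/λ₀ = 1.7422e-22 kg·m/s
Δλ = λ_C(1 − cos 19°) = 0.1322 pm
λ' = 3.9354 pm → p' = h/λ' = 1.6837e-22 kg·m/s

The scattered photon makes angle θ = 19° with the incident direction, so by the law of cosines:
|p⃗_e|² = p₀² + p'² − 2p₀p'cos θ
|p⃗_e|² = (1.7422e-22)² + (1.6837e-22)² − 2·1.7422e-22·1.6837e-22·cos(19°)
|p⃗_e| = 5.6838e-23 kg·m/s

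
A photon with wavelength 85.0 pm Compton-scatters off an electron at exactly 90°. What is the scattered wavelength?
87.4263 pm

Using the Compton formula: λ' = λ + λ_C(1 − cos θ)

For θ = 90°, cos θ = 0 (exact) = 0.0000, so:
1 − cos 90° = 1 − (0) = 1.0000

Δλ = λ_C × 1.0000 = 2.4263 × 1.0000 = 2.4263 pm

λ' = 85.0 + 2.4263 = 87.4263 pm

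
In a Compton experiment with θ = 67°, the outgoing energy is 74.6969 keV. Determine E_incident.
82.0000 keV

Convert final energy to wavelength (hc ≈ 1239.842 keV·pm):
λ' = hc/E' = 1239.842 / 74.6969 = 16.5983 pm

Calculate the Compton shift:
Δλ = λ_C(1 - cos(67°))
Δλ = 2.4263 × (1 - cos(67°))
Δλ = 1.4783 pm

Initial wavelength:
λ = λ' - Δλ = 16.5983 - 1.4783 = 15.1200 pm

Initial energy:
E = hc/λ = 1239.842 / 15.1200 = 82.0000 keV

(Intermediate values are shown rounded; full precision is carried through to the final answer.)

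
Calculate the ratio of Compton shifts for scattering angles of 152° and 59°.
152° produces the larger shift by a factor of 3.883

Calculate both shifts using Δλ = λ_C(1 - cos θ):

For θ₁ = 59°:
Δλ₁ = 2.4263 × (1 - cos(59°))
Δλ₁ = 2.4263 × 0.4850
Δλ₁ = 1.1767 pm

For θ₂ = 152°:
Δλ₂ = 2.4263 × (1 - cos(152°))
Δλ₂ = 2.4263 × 1.8829
Δλ₂ = 4.5686 pm

The 152° angle produces the larger shift.
Ratio: 4.5686/1.1767 = 3.883

(Intermediate values are shown rounded; full precision is carried through to the final answer.)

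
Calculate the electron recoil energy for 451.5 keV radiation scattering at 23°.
29.6316 keV

By energy conservation: K_e = E_initial - E_final

First find the scattered photon energy:
Initial wavelength: λ = hc/E = 2.7461 pm
Compton shift: Δλ = λ_C(1 - cos(23°)) = 0.1929 pm
Final wavelength: λ' = 2.7461 + 0.1929 = 2.9389 pm
Final photon energy: E' = hc/λ' = 421.8684 keV

Electron kinetic energy:
K_e = E - E' = 451.5000 - 421.8684 = 29.6316 keV

(Intermediate values are shown rounded; full precision is carried through to the final answer.)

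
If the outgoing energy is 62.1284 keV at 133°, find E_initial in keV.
78.0999 keV

Convert final energy to wavelength (hc ≈ 1239.842 keV·pm):
λ' = hc/E' = 1239.842 / 62.1284 = 19.9561 pm

Calculate the Compton shift:
Δλ = λ_C(1 - cos(133°))
Δλ = 2.4263 × (1 - cos(133°))
Δλ = 4.0810 pm

Initial wavelength:
λ = λ' - Δλ = 19.9561 - 4.0810 = 15.8751 pm

Initial energy:
E = hc/λ = 1239.842 / 15.8751 = 78.0999 keV

(Intermediate values are shown rounded; full precision is carried through to the final answer.)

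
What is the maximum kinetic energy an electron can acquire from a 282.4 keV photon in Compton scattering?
148.2615 keV

Maximum energy transfer occurs at θ = 180° (backscattering).

Initial photon: E₀ = 282.4 keV → λ₀ = 4.3904 pm

Maximum Compton shift (at 180°):
Δλ_max = 2λ_C = 2 × 2.4263 = 4.8526 pm

Final wavelength:
λ' = 4.3904 + 4.8526 = 9.2430 pm

Minimum photon energy (maximum energy to electron):
E'_min = hc/λ' = 134.1385 keV

Maximum electron kinetic energy:
K_max = E₀ - E'_min = 282.4000 - 134.1385 = 148.2615 keV

(Intermediate values are shown rounded; full precision is carried through to the final answer.)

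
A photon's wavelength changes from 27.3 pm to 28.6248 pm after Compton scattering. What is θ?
63.00°

First find the wavelength shift:
Δλ = λ' - λ = 28.6248 - 27.3 = 1.3248 pm

Using Δλ = λ_C(1 - cos θ), with λ_C = h/(m_e·c) ≈ 2.42631024 pm:
cos θ = 1 - Δλ/λ_C
cos θ = 1 - 1.3248/2.42631024
cos θ = 0.453986

θ = arccos(0.453986)
θ = 63.00°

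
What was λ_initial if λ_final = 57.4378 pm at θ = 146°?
53.0000 pm

From λ' = λ + Δλ, we have λ = λ' - Δλ

First calculate the Compton shift:
Δλ = λ_C(1 - cos θ)
Δλ = 2.4263 × (1 - cos(146°))
Δλ = 2.4263 × 1.8290
Δλ = 4.4378 pm

Initial wavelength:
λ = λ' - Δλ
λ = 57.4378 - 4.4378
λ = 53.0000 pm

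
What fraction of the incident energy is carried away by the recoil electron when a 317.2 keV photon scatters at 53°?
0.1982 (or 19.82%)

Calculate initial and final photon energies:

Initial: E₀ = 317.2 keV → λ₀ = 3.9087 pm
Compton shift: Δλ = 0.9661 pm
Final wavelength: λ' = 4.8748 pm
Final energy: E' = 254.3356 keV

Fractional energy loss:
(E₀ - E')/E₀ = (317.2000 - 254.3356)/317.2000
= 62.8644/317.2000
= 0.1982
= 19.82%

(Intermediate values are shown rounded; full precision is carried through to the final answer.)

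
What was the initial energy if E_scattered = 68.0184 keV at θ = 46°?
70.9000 keV

Convert final energy to wavelength (hc ≈ 1239.842 keV·pm):
λ' = hc/E' = 1239.842 / 68.0184 = 18.2280 pm

Calculate the Compton shift:
Δλ = λ_C(1 - cos(46°))
Δλ = 2.4263 × (1 - cos(46°))
Δλ = 0.7409 pm

Initial wavelength:
λ = λ' - Δλ = 18.2280 - 0.7409 = 17.4872 pm

Initial energy:
E = hc/λ = 1239.842 / 17.4872 = 70.9000 keV

(Intermediate values are shown rounded; full precision is carried through to the final answer.)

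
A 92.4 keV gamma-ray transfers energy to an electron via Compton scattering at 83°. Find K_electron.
12.6613 keV

By energy conservation: K_e = E_initial - E_final

First find the scattered photon energy:
Initial wavelength: λ = hc/E = 13.4182 pm
Compton shift: Δλ = λ_C(1 - cos(83°)) = 2.1306 pm
Final wavelength: λ' = 13.4182 + 2.1306 = 15.5488 pm
Final photon energy: E' = hc/λ' = 79.7387 keV

Electron kinetic energy:
K_e = E - E' = 92.4000 - 79.7387 = 12.6613 keV

(Intermediate values are shown rounded; full precision is carried through to the final answer.)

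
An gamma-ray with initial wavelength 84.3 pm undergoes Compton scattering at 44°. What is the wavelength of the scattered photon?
84.9810 pm

Using the Compton scattering formula:
λ' = λ + Δλ = λ + λ_C(1 - cos θ)

Given:
- Initial wavelength λ = 84.3 pm
- Scattering angle θ = 44°
- Compton wavelength λ_C ≈ 2.4263 pm

Calculate the shift:
Δλ = 2.4263 × (1 - cos(44°))
Δλ = 2.4263 × 0.2807
Δλ = 0.6810 pm

Final wavelength:
λ' = 84.3 + 0.6810 = 84.9810 pm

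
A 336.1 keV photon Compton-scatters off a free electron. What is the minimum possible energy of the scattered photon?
145.1546 keV (at θ = 180°)

The scattered photon has minimum energy when its wavelength is maximum, i.e., when the Compton shift Δλ = λ_C(1 − cos θ) is maximum. This occurs at θ = 180° (backscattering), giving Δλ_max = 2λ_C = 4.8526 pm.

Initial wavelength: λ₀ = hc/E₀ = 3.6889 pm
Maximum final wavelength: λ'_max = λ₀ + 2λ_C = 3.6889 + 4.8526 = 8.5415 pm
Minimum final energy: E'_min = hc/λ'_max = 145.1546 keV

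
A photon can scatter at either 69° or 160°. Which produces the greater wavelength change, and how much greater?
160° produces the larger shift by a factor of 3.023

Calculate both shifts using Δλ = λ_C(1 - cos θ):

For θ₁ = 69°:
Δλ₁ = 2.4263 × (1 - cos(69°))
Δλ₁ = 2.4263 × 0.6416
Δλ₁ = 1.5568 pm

For θ₂ = 160°:
Δλ₂ = 2.4263 × (1 - cos(160°))
Δλ₂ = 2.4263 × 1.9397
Δλ₂ = 4.7063 pm

The 160° angle produces the larger shift.
Ratio: 4.7063/1.5568 = 3.023

(Intermediate values are shown rounded; full precision is carried through to the final answer.)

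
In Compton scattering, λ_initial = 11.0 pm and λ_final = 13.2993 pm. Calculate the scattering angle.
87.00°

First find the wavelength shift:
Δλ = λ' - λ = 13.2993 - 11.0 = 2.2993 pm

Using Δλ = λ_C(1 - cos θ), with λ_C = h/(m_e·c) ≈ 2.42631024 pm:
cos θ = 1 - Δλ/λ_C
cos θ = 1 - 2.2993/2.42631024
cos θ = 0.052347

θ = arccos(0.052347)
θ = 87.00°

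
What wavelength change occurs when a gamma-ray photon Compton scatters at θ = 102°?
2.9308 pm

Using the Compton scattering formula:
Δλ = λ_C(1 - cos θ)

where λ_C = h/(m_e·c) ≈ 2.4263 pm is the Compton wavelength of an electron.

For θ = 102°:
cos(102°) = -0.2079
1 - cos(102°) = 1.2079

Δλ = 2.4263 × 1.2079
Δλ = 2.9308 pm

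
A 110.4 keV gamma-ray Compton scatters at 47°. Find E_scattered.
103.3027 keV

First convert energy to wavelength:
λ = hc/E, with hc ≈ 1239.842 keV·pm (i.e. 1239.842 eV·nm)

For E = 110.4 keV = 110400 eV:
λ = 1239.842 keV·pm / 110.4 keV
λ = 11.2305 pm

Calculate the Compton shift:
Δλ = λ_C(1 - cos(47°)) = 2.4263 × 0.3180
Δλ = 0.7716 pm

Final wavelength:
λ' = 11.2305 + 0.7716 = 12.0020 pm

Final energy:
E' = hc/λ' = 1239.842 / 12.0020 = 103.3027 keV

(Intermediate values are shown rounded; full precision is carried through to the final answer.)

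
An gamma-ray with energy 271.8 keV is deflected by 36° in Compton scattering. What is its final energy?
246.7357 keV

First convert energy to wavelength:
λ = hc/E, with hc ≈ 1239.842 keV·pm (i.e. 1239.842 eV·nm)

For E = 271.8 keV = 271800 eV:
λ = 1239.842 keV·pm / 271.8 keV
λ = 4.5616 pm

Calculate the Compton shift:
Δλ = λ_C(1 - cos(36°)) = 2.4263 × 0.1910
Δλ = 0.4634 pm

Final wavelength:
λ' = 4.5616 + 0.4634 = 5.0250 pm

Final energy:
E' = hc/λ' = 1239.842 / 5.0250 = 246.7357 keV

(Intermediate values are shown rounded; full precision is carried through to the final answer.)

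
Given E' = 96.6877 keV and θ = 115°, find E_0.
132.2999 keV

Convert final energy to wavelength (hc ≈ 1239.842 keV·pm):
λ' = hc/E' = 1239.842 / 96.6877 = 12.8232 pm

Calculate the Compton shift:
Δλ = λ_C(1 - cos(115°))
Δλ = 2.4263 × (1 - cos(115°))
Δλ = 3.4517 pm

Initial wavelength:
λ = λ' - Δλ = 12.8232 - 3.4517 = 9.3714 pm

Initial energy:
E = hc/λ = 1239.842 / 9.3714 = 132.2999 keV

(Intermediate values are shown rounded; full precision is carried through to the final answer.)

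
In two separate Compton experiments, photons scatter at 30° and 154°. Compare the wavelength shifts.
154° produces the larger shift by a factor of 14.173

Calculate both shifts using Δλ = λ_C(1 - cos θ):

For θ₁ = 30°:
Δλ₁ = 2.4263 × (1 - cos(30°))
Δλ₁ = 2.4263 × 0.1340
Δλ₁ = 0.3251 pm

For θ₂ = 154°:
Δλ₂ = 2.4263 × (1 - cos(154°))
Δλ₂ = 2.4263 × 1.8988
Δλ₂ = 4.6071 pm

The 154° angle produces the larger shift.
Ratio: 4.6071/0.3251 = 14.173

(Intermediate values are shown rounded; full precision is carried through to the final answer.)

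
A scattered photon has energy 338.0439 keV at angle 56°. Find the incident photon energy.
477.1999 keV

Convert final energy to wavelength (hc ≈ 1239.842 keV·pm):
λ' = hc/E' = 1239.842 / 338.0439 = 3.6677 pm

Calculate the Compton shift:
Δλ = λ_C(1 - cos(56°))
Δλ = 2.4263 × (1 - cos(56°))
Δλ = 1.0695 pm

Initial wavelength:
λ = λ' - Δλ = 3.6677 - 1.0695 = 2.5982 pm

Initial energy:
E = hc/λ = 1239.842 / 2.5982 = 477.1999 keV

(Intermediate values are shown rounded; full precision is carried through to the final answer.)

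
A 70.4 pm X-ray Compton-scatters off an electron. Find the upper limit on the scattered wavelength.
75.2526 pm (at θ = 180°)

The Compton shift is Δλ = λ_C(1 − cos θ).

Since cos θ ranges from −1 to 1, the factor (1 − cos θ) ranges from 0 to 2; the maximum shift occurs at θ = 180° (backscattering):
Δλ_max = 2λ_C = 2 × 2.4263 pm = 4.8526 pm

Maximum scattered wavelength:
λ'_max = λ₀ + Δλ_max = 70.4 + 4.8526 = 75.2526 pm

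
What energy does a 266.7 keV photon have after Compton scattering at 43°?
233.9040 keV

First convert energy to wavelength:
λ = hc/E, with hc ≈ 1239.842 keV·pm (i.e. 1239.842 eV·nm)

For E = 266.7 keV = 266700 eV:
λ = 1239.842 keV·pm / 266.7 keV
λ = 4.6488 pm

Calculate the Compton shift:
Δλ = λ_C(1 - cos(43°)) = 2.4263 × 0.2686
Δλ = 0.6518 pm

Final wavelength:
λ' = 4.6488 + 0.6518 = 5.3006 pm

Final energy:
E' = hc/λ' = 1239.842 / 5.3006 = 233.9040 keV

(Intermediate values are shown rounded; full precision is carried through to the final answer.)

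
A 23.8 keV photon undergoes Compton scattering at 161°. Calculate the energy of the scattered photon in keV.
21.8226 keV

First convert energy to wavelength:
λ = hc/E, with hc ≈ 1239.842 keV·pm (i.e. 1239.842 eV·nm)

For E = 23.8 keV = 23800 eV:
λ = 1239.842 keV·pm / 23.8 keV
λ = 52.0942 pm

Calculate the Compton shift:
Δλ = λ_C(1 - cos(161°)) = 2.4263 × 1.9455
Δλ = 4.7204 pm

Final wavelength:
λ' = 52.0942 + 4.7204 = 56.8146 pm

Final energy:
E' = hc/λ' = 1239.842 / 56.8146 = 21.8226 keV

(Intermediate values are shown rounded; full precision is carried through to the final answer.)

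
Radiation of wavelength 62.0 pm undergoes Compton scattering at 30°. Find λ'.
62.3251 pm

Using the Compton formula: λ' = λ + λ_C(1 − cos θ)

For θ = 30°, cos θ = √3/2 (exact) ≈ 0.8660, so:
1 − cos 30° = 1 − (√3/2) ≈ 0.1340

Δλ = λ_C × 0.1340 = 2.4263 × 0.1340 = 0.3251 pm

λ' = 62.0 + 0.3251 = 62.3251 pm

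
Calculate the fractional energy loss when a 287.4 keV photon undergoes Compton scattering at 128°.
0.4761 (or 47.61%)

Calculate initial and final photon energies:

Initial: E₀ = 287.4 keV → λ₀ = 4.3140 pm
Compton shift: Δλ = 3.9201 pm
Final wavelength: λ' = 8.2341 pm
Final energy: E' = 150.5743 keV

Fractional energy loss:
(E₀ - E')/E₀ = (287.4000 - 150.5743)/287.4000
= 136.8257/287.4000
= 0.4761
= 47.61%

(Intermediate values are shown rounded; full precision is carried through to the final answer.)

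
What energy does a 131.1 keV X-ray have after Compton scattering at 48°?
120.8421 keV

First convert energy to wavelength:
λ = hc/E, with hc ≈ 1239.842 keV·pm (i.e. 1239.842 eV·nm)

For E = 131.1 keV = 131100 eV:
λ = 1239.842 keV·pm / 131.1 keV
λ = 9.4572 pm

Calculate the Compton shift:
Δλ = λ_C(1 - cos(48°)) = 2.4263 × 0.3309
Δλ = 0.8028 pm

Final wavelength:
λ' = 9.4572 + 0.8028 = 10.2600 pm

Final energy:
E' = hc/λ' = 1239.842 / 10.2600 = 120.8421 keV

(Intermediate values are shown rounded; full precision is carried through to the final answer.)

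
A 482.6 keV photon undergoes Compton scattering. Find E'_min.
167.0561 keV (at θ = 180°)

The scattered photon has minimum energy when its wavelength is maximum, i.e., when the Compton shift Δλ = λ_C(1 − cos θ) is maximum. This occurs at θ = 180° (backscattering), giving Δλ_max = 2λ_C = 4.8526 pm.

Initial wavelength: λ₀ = hc/E₀ = 2.5691 pm
Maximum final wavelength: λ'_max = λ₀ + 2λ_C = 2.5691 + 4.8526 = 7.4217 pm
Minimum final energy: E'_min = hc/λ'_max = 167.0561 keV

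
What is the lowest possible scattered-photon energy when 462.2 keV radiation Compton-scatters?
164.5422 keV (at θ = 180°)

The scattered photon has minimum energy when its wavelength is maximum, i.e., when the Compton shift Δλ = λ_C(1 − cos θ) is maximum. This occurs at θ = 180° (backscattering), giving Δλ_max = 2λ_C = 4.8526 pm.

Initial wavelength: λ₀ = hc/E₀ = 2.6825 pm
Maximum final wavelength: λ'_max = λ₀ + 2λ_C = 2.6825 + 4.8526 = 7.5351 pm
Minimum final energy: E'_min = hc/λ'_max = 164.5422 keV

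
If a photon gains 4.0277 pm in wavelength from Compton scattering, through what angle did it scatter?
131.30°

From the Compton formula Δλ = λ_C(1 - cos θ), we can solve for θ:

cos θ = 1 - Δλ/λ_C

Given:
- Δλ = 4.0277 pm
- λ_C = h/(m_e·c) ≈ 2.42631024 pm

cos θ = 1 - 4.0277/2.42631024
cos θ = 1 - 1.660010
cos θ = -0.660010

θ = arccos(-0.660010)
θ = 131.30°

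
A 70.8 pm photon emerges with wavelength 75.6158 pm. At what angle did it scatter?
170.01°

First find the wavelength shift:
Δλ = λ' - λ = 75.6158 - 70.8 = 4.8158 pm

Using Δλ = λ_C(1 - cos θ), with λ_C = h/(m_e·c) ≈ 2.42631024 pm:
cos θ = 1 - Δλ/λ_C
cos θ = 1 - 4.8158/2.42631024
cos θ = -0.984825

θ = arccos(-0.984825)
θ = 170.01°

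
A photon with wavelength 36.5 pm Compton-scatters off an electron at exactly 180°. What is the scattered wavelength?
41.3526 pm

Using the Compton formula: λ' = λ + λ_C(1 − cos θ)

For θ = 180°, cos θ = -1 (exact) = -1.0000, so:
1 − cos 180° = 1 − (-1) = 2.0000

Δλ = λ_C × 2.0000 = 2.4263 × 2.0000 = 4.8526 pm

λ' = 36.5 + 4.8526 = 41.3526 pm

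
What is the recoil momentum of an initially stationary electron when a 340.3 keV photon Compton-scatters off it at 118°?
2.3921e-22 kg·m/s

The electron is initially at rest, so by conservation of momentum:
p⃗_e = p⃗₀ − p⃗'  (incident photon momentum minus scattered photon momentum)

Photon momentum magnitudes (p = h/λ = E/c):
λ₀ = hc/E₀ = 3.6434 pm → p₀ = h/λ₀ = 1.8187e-22 kg·m/s
Δλ = λ_C(1 − cos 118°) = 3.5654 pm
λ' = 7.2088 pm → p' = h/λ' = 9.1917e-23 kg·m/s

The scattered photon makes angle θ = 118° with the incident direction, so by the law of cosines:
|p⃗_e|² = p₀² + p'² − 2p₀p'cos θ
|p⃗_e|² = (1.8187e-22)² + (9.1917e-23)² − 2·1.8187e-22·9.1917e-23·cos(118°)
|p⃗_e| = 2.3921e-22 kg·m/s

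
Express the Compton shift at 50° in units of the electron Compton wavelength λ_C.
0.3572 λ_C

The Compton shift formula is:
Δλ = λ_C(1 - cos θ)

Dividing both sides by λ_C:
Δλ/λ_C = 1 - cos θ

For θ = 50°:
Δλ/λ_C = 1 - cos(50°)
Δλ/λ_C = 1 - 0.6428
Δλ/λ_C = 0.3572

This means the shift is 0.3572 × λ_C = 0.8667 pm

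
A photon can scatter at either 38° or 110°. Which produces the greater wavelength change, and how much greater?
110° produces the larger shift by a factor of 6.331

Calculate both shifts using Δλ = λ_C(1 - cos θ):

For θ₁ = 38°:
Δλ₁ = 2.4263 × (1 - cos(38°))
Δλ₁ = 2.4263 × 0.2120
Δλ₁ = 0.5144 pm

For θ₂ = 110°:
Δλ₂ = 2.4263 × (1 - cos(110°))
Δλ₂ = 2.4263 × 1.3420
Δλ₂ = 3.2562 pm

The 110° angle produces the larger shift.
Ratio: 3.2562/0.5144 = 6.331

(Intermediate values are shown rounded; full precision is carried through to the final answer.)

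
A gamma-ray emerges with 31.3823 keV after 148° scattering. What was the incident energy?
35.4000 keV

Convert final energy to wavelength (hc ≈ 1239.842 keV·pm):
λ' = hc/E' = 1239.842 / 31.3823 = 39.5077 pm

Calculate the Compton shift:
Δλ = λ_C(1 - cos(148°))
Δλ = 2.4263 × (1 - cos(148°))
Δλ = 4.4839 pm

Initial wavelength:
λ = λ' - Δλ = 39.5077 - 4.4839 = 35.0237 pm

Initial energy:
E = hc/λ = 1239.842 / 35.0237 = 35.4000 keV

(Intermediate values are shown rounded; full precision is carried through to the final answer.)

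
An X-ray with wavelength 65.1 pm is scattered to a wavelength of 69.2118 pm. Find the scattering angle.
134.00°

First find the wavelength shift:
Δλ = λ' - λ = 69.2118 - 65.1 = 4.1118 pm

Using Δλ = λ_C(1 - cos θ), with λ_C = h/(m_e·c) ≈ 2.42631024 pm:
cos θ = 1 - Δλ/λ_C
cos θ = 1 - 4.1118/2.42631024
cos θ = -0.694672

θ = arccos(-0.694672)
θ = 134.00°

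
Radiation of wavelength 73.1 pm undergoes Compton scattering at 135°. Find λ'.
77.2420 pm

Using the Compton formula: λ' = λ + λ_C(1 − cos θ)

For θ = 135°, cos θ = -√2/2 (exact) ≈ -0.7071, so:
1 − cos 135° = 1 − (-√2/2) ≈ 1.7071

Δλ = λ_C × 1.7071 = 2.4263 × 1.7071 = 4.1420 pm

λ' = 73.1 + 4.1420 = 77.2420 pm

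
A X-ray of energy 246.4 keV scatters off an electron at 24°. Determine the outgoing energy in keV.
236.5392 keV

First convert energy to wavelength:
λ = hc/E, with hc ≈ 1239.842 keV·pm (i.e. 1239.842 eV·nm)

For E = 246.4 keV = 246400 eV:
λ = 1239.842 keV·pm / 246.4 keV
λ = 5.0318 pm

Calculate the Compton shift:
Δλ = λ_C(1 - cos(24°)) = 2.4263 × 0.0865
Δλ = 0.2098 pm

Final wavelength:
λ' = 5.0318 + 0.2098 = 5.2416 pm

Final energy:
E' = hc/λ' = 1239.842 / 5.2416 = 236.5392 keV

(Intermediate values are shown rounded; full precision is carried through to the final answer.)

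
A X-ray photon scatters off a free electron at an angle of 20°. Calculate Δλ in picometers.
0.1463 pm

Using the Compton scattering formula:
Δλ = λ_C(1 - cos θ)

where λ_C = h/(m_e·c) ≈ 2.4263 pm is the Compton wavelength of an electron.

For θ = 20°:
cos(20°) = 0.9397
1 - cos(20°) = 0.0603

Δλ = 2.4263 × 0.0603
Δλ = 0.1463 pm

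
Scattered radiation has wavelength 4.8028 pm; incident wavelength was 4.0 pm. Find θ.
48.00°

First find the wavelength shift:
Δλ = λ' - λ = 4.8028 - 4.0 = 0.8028 pm

Using Δλ = λ_C(1 - cos θ), with λ_C = h/(m_e·c) ≈ 2.42631024 pm:
cos θ = 1 - Δλ/λ_C
cos θ = 1 - 0.8028/2.42631024
cos θ = 0.669127

θ = arccos(0.669127)
θ = 48.00°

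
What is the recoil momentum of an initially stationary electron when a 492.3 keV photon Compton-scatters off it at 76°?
2.7016e-22 kg·m/s

The electron is initially at rest, so by conservation of momentum:
p⃗_e = p⃗₀ − p⃗'  (incident photon momentum minus scattered photon momentum)

Photon momentum magnitudes (p = h/λ = E/c):
λ₀ = hc/E₀ = 2.5185 pm → p₀ = h/λ₀ = 2.6310e-22 kg·m/s
Δλ = λ_C(1 − cos 76°) = 1.8393 pm
λ' = 4.3578 pm → p' = h/λ' = 1.5205e-22 kg·m/s

The scattered photon makes angle θ = 76° with the incident direction, so by the law of cosines:
|p⃗_e|² = p₀² + p'² − 2p₀p'cos θ
|p⃗_e|² = (2.6310e-22)² + (1.5205e-22)² − 2·2.6310e-22·1.5205e-22·cos(76°)
|p⃗_e| = 2.7016e-22 kg·m/s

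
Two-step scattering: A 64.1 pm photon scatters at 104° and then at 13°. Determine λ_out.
67.1755 pm

Apply Compton shift twice:

First scattering at θ₁ = 104°:
Δλ₁ = λ_C(1 - cos(104°))
Δλ₁ = 2.4263 × 1.2419
Δλ₁ = 3.0133 pm

After first scattering:
λ₁ = 64.1 + 3.0133 = 67.1133 pm

Second scattering at θ₂ = 13°:
Δλ₂ = λ_C(1 - cos(13°))
Δλ₂ = 2.4263 × 0.0256
Δλ₂ = 0.0622 pm

Final wavelength:
λ₂ = 67.1133 + 0.0622 = 67.1755 pm

Total shift: Δλ_total = 3.0133 + 0.0622 = 3.0755 pm

(Intermediate values are shown rounded; full precision is carried through to the final answer.)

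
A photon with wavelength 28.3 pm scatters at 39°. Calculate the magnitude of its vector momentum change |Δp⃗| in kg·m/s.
1.5490e-23 kg·m/s

Photon momentum magnitude is p = h/λ.

Initial momentum:
p₀ = h/λ = 6.6261e-34/2.8300e-11 = 2.3414e-23 kg·m/s

After scattering:
λ' = λ + Δλ = 28.3 + 0.5407 = 28.8407 pm
p' = h/λ' = 6.6261e-34/2.8841e-11 = 2.2975e-23 kg·m/s

Momentum is a vector; the scattered photon's direction makes angle θ = 39° with the incident direction. The magnitude of the vector change Δp⃗ = p⃗₀ − p⃗' is found from the law of cosines:
|Δp⃗|² = p₀² + p'² − 2p₀p'cos θ
|Δp⃗|² = (2.3414e-23)² + (2.2975e-23)² − 2·2.3414e-23·2.2975e-23·cos(39°)
|Δp⃗| = 1.5490e-23 kg·m/s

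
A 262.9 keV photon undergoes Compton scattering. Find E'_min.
129.5735 keV (at θ = 180°)

The scattered photon has minimum energy when its wavelength is maximum, i.e., when the Compton shift Δλ = λ_C(1 − cos θ) is maximum. This occurs at θ = 180° (backscattering), giving Δλ_max = 2λ_C = 4.8526 pm.

Initial wavelength: λ₀ = hc/E₀ = 4.7160 pm
Maximum final wavelength: λ'_max = λ₀ + 2λ_C = 4.7160 + 4.8526 = 9.5686 pm
Minimum final energy: E'_min = hc/λ'_max = 129.5735 keV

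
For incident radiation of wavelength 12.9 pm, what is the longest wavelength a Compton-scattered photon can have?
17.7526 pm (at θ = 180°)

The Compton shift is Δλ = λ_C(1 − cos θ).

Since cos θ ranges from −1 to 1, the factor (1 − cos θ) ranges from 0 to 2; the maximum shift occurs at θ = 180° (backscattering):
Δλ_max = 2λ_C = 2 × 2.4263 pm = 4.8526 pm

Maximum scattered wavelength:
λ'_max = λ₀ + Δλ_max = 12.9 + 4.8526 = 17.7526 pm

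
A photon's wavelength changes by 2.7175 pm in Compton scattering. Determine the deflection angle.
96.89°

From the Compton formula Δλ = λ_C(1 - cos θ), we can solve for θ:

cos θ = 1 - Δλ/λ_C

Given:
- Δλ = 2.7175 pm
- λ_C = h/(m_e·c) ≈ 2.42631024 pm

cos θ = 1 - 2.7175/2.42631024
cos θ = 1 - 1.120013
cos θ = -0.120013

θ = arccos(-0.120013)
θ = 96.89°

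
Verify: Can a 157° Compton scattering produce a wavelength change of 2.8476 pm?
No, inconsistent

Calculate the expected shift for θ = 157°:

Δλ_expected = λ_C(1 - cos(157°))
Δλ_expected = 2.4263 × (1 - cos(157°))
Δλ_expected = 2.4263 × 1.9205
Δλ_expected = 4.6597 pm

Given shift: 2.8476 pm
Expected shift: 4.6597 pm
Difference: 1.8121 pm

The values do not match. The given shift corresponds to θ ≈ 100.0°, not 157°.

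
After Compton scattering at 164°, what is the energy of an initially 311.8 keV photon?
141.9391 keV

First convert energy to wavelength:
λ = hc/E, with hc ≈ 1239.842 keV·pm (i.e. 1239.842 eV·nm)

For E = 311.8 keV = 311800 eV:
λ = 1239.842 keV·pm / 311.8 keV
λ = 3.9764 pm

Calculate the Compton shift:
Δλ = λ_C(1 - cos(164°)) = 2.4263 × 1.9613
Δλ = 4.7586 pm

Final wavelength:
λ' = 3.9764 + 4.7586 = 8.7350 pm

Final energy:
E' = hc/λ' = 1239.842 / 8.7350 = 141.9391 keV

(Intermediate values are shown rounded; full precision is carried through to the final answer.)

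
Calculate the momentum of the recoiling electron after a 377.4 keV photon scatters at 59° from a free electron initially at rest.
1.7855e-22 kg·m/s

The electron is initially at rest, so by conservation of momentum:
p⃗_e = p⃗₀ − p⃗'  (incident photon momentum minus scattered photon momentum)

Photon momentum magnitudes (p = h/λ = E/c):
λ₀ = hc/E₀ = 3.2852 pm → p₀ = h/λ₀ = 2.0169e-22 kg·m/s
Δλ = λ_C(1 − cos 59°) = 1.1767 pm
λ' = 4.4619 pm → p' = h/λ' = 1.4850e-22 kg·m/s

The scattered photon makes angle θ = 59° with the incident direction, so by the law of cosines:
|p⃗_e|² = p₀² + p'² − 2p₀p'cos θ
|p⃗_e|² = (2.0169e-22)² + (1.4850e-22)² − 2·2.0169e-22·1.4850e-22·cos(59°)
|p⃗_e| = 1.7855e-22 kg·m/s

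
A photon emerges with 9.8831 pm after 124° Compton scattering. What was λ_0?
6.1000 pm

From λ' = λ + Δλ, we have λ = λ' - Δλ

First calculate the Compton shift:
Δλ = λ_C(1 - cos θ)
Δλ = 2.4263 × (1 - cos(124°))
Δλ = 2.4263 × 1.5592
Δλ = 3.7831 pm

Initial wavelength:
λ = λ' - Δλ
λ = 9.8831 - 3.7831
λ = 6.1000 pm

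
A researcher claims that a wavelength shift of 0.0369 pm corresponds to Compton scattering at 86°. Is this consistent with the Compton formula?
No, inconsistent

Calculate the expected shift for θ = 86°:

Δλ_expected = λ_C(1 - cos(86°))
Δλ_expected = 2.4263 × (1 - cos(86°))
Δλ_expected = 2.4263 × 0.9302
Δλ_expected = 2.2571 pm

Given shift: 0.0369 pm
Expected shift: 2.2571 pm
Difference: 2.2202 pm

The values do not match. The given shift corresponds to θ ≈ 10.0°, not 86°.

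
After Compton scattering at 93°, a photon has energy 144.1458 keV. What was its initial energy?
204.9999 keV

Convert final energy to wavelength (hc ≈ 1239.842 keV·pm):
λ' = hc/E' = 1239.842 / 144.1458 = 8.6013 pm

Calculate the Compton shift:
Δλ = λ_C(1 - cos(93°))
Δλ = 2.4263 × (1 - cos(93°))
Δλ = 2.5533 pm

Initial wavelength:
λ = λ' - Δλ = 8.6013 - 2.5533 = 6.0480 pm

Initial energy:
E = hc/λ = 1239.842 / 6.0480 = 204.9999 keV

(Intermediate values are shown rounded; full precision is carried through to the final answer.)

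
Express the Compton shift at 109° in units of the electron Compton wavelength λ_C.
1.3256 λ_C

The Compton shift formula is:
Δλ = λ_C(1 - cos θ)

Dividing both sides by λ_C:
Δλ/λ_C = 1 - cos θ

For θ = 109°:
Δλ/λ_C = 1 - cos(109°)
Δλ/λ_C = 1 - -0.3256
Δλ/λ_C = 1.3256

This means the shift is 1.3256 × λ_C = 3.2162 pm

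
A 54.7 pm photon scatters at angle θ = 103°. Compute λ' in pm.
57.6721 pm

Using the Compton scattering formula:
λ' = λ + Δλ = λ + λ_C(1 - cos θ)

Given:
- Initial wavelength λ = 54.7 pm
- Scattering angle θ = 103°
- Compton wavelength λ_C ≈ 2.4263 pm

Calculate the shift:
Δλ = 2.4263 × (1 - cos(103°))
Δλ = 2.4263 × 1.2250
Δλ = 2.9721 pm

Final wavelength:
λ' = 54.7 + 2.9721 = 57.6721 pm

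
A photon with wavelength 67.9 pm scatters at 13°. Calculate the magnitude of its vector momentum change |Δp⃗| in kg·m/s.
2.2084e-24 kg·m/s

Photon momentum magnitude is p = h/λ.

Initial momentum:
p₀ = h/λ = 6.6261e-34/6.7900e-11 = 9.7586e-24 kg·m/s

After scattering:
λ' = λ + Δλ = 67.9 + 0.0622 = 67.9622 pm
p' = h/λ' = 6.6261e-34/6.7962e-11 = 9.7496e-24 kg·m/s

Momentum is a vector; the scattered photon's direction makes angle θ = 13° with the incident direction. The magnitude of the vector change Δp⃗ = p⃗₀ − p⃗' is found from the law of cosines:
|Δp⃗|² = p₀² + p'² − 2p₀p'cos θ
|Δp⃗|² = (9.7586e-24)² + (9.7496e-24)² − 2·9.7586e-24·9.7496e-24·cos(13°)
|Δp⃗| = 2.2084e-24 kg·m/s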